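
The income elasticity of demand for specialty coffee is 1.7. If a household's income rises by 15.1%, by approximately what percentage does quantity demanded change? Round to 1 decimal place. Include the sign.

%ΔQ ≈ η × %ΔI = 1.7 × 15.1% = 25.7%.

25.7%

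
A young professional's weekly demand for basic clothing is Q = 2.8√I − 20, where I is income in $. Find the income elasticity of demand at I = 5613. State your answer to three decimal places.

At I = 5613: Q = 189.776.
dQ/dI = 2.8/(2√I) = 0.0186866 at this income.
η = (dQ/dI)·(I/Q) = 0.0186866 × (5613/189.776) = 0.553.

0.553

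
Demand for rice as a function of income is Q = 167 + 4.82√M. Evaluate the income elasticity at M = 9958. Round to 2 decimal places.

At M = 9958: Q = 647.987.
dQ/dM = 4.82/(2√M) = 0.0241508 at this income.
η = (dQ/dM)·(M/Q) = 0.0241508 × (9958/647.987) = 0.37.

0.37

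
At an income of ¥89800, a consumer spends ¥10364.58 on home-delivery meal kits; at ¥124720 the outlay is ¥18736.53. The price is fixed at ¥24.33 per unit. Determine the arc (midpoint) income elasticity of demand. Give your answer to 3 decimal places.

1.767

With a constant price, Q₁ = 10364.58/24.33 = 426.000 and Q₂ = 18736.53/24.33 = 770.100 (equivalently, work directly with expenditure since P cancels).
Midpoint %ΔQ = (18736.53 − 10364.58)/14550.56 = 0.57537; midpoint %ΔI = (124720 − 89800)/107260 = 0.32556.
η = 0.57537 / 0.32556 = 1.767.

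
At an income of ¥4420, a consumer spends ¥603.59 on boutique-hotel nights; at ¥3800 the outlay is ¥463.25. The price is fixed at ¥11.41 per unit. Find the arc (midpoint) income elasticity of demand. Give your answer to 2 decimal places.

1.74

With a constant price, Q₁ = 603.59/11.41 = 52.900 and Q₂ = 463.25/11.41 = 40.600 (equivalently, work directly with expenditure since P cancels).
Midpoint %ΔQ = (463.25 − 603.59)/533.42 = -0.26309; midpoint %ΔI = (3800 − 4420)/4110 = -0.15085.
η = -0.26309 / -0.15085 = 1.74.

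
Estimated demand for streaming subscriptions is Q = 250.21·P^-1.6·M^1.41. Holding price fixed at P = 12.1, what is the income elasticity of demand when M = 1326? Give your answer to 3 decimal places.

1.410

For a multiplicative demand Q = A·P^α·M^β, the income elasticity is β everywhere.
Here β = 1.41, so η = 1.410.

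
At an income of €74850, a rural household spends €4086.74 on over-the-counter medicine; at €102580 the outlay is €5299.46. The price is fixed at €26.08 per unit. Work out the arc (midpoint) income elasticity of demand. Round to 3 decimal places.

0.827

With a constant price, Q₁ = 4086.74/26.08 = 156.700 and Q₂ = 5299.46/26.08 = 203.200 (equivalently, work directly with expenditure since P cancels).
Midpoint %ΔQ = (5299.46 − 4086.74)/4693.10 = 0.25840; midpoint %ΔI = (102580 − 74850)/88715 = 0.31257.
η = 0.25840 / 0.31257 = 0.827.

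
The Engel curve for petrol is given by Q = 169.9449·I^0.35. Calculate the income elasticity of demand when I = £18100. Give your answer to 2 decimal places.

For Q = A·I^β the income elasticity is constant and equal to β.
Here β = 0.35, so η = 0.35.

0.35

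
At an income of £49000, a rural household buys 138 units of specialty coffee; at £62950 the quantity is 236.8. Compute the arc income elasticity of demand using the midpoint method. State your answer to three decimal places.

ΔQ = 236.8 − 138 = 98.8; midpoint Q̄ = (138 + 236.8)/2 = 187.4.
ΔI = 62950 − 49000 = 13950; midpoint Ī = (49000 + 62950)/2 = 55975.
η = (ΔQ/Q̄) ÷ (ΔI/Ī) = (98.8/187.4) ÷ (13950/55975) = 2.115.

2.115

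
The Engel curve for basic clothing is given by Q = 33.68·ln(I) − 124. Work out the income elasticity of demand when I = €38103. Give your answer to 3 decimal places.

At I = 38103: Q = 231.258.
dQ/dI = 33.68/I = 0.00088392 at this income.
η = (dQ/dI)·(I/Q) = 0.00088392 × (38103/231.258) = 0.146.

0.146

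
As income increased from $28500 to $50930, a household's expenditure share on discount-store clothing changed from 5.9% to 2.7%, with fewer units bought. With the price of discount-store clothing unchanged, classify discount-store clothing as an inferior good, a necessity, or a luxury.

inferior good

Quantity demanded falls as income rises, so η < 0.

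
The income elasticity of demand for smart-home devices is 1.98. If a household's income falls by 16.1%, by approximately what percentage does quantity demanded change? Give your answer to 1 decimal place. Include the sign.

%ΔQ ≈ η × %ΔI = 1.98 × (-16.1%) = -31.9%.

-31.9%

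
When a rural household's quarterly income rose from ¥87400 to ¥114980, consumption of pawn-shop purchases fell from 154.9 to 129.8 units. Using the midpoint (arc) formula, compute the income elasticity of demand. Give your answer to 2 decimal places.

ΔQ = 129.8 − 154.9 = -25.1; midpoint Q̄ = (154.9 + 129.8)/2 = 142.35.
ΔI = 114980 − 87400 = 27580; midpoint Ī = (87400 + 114980)/2 = 101190.
η = (ΔQ/Q̄) ÷ (ΔI/Ī) = (-25.1/142.35) ÷ (27580/101190) = -0.65.

-0.65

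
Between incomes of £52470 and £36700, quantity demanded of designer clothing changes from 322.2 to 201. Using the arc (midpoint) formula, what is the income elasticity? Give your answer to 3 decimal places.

1.310

ΔQ = 201 − 322.2 = -121.2; midpoint Q̄ = (322.2 + 201)/2 = 261.6.
ΔI = 36700 − 52470 = -15770; midpoint Ī = (52470 + 36700)/2 = 44585.
η = (ΔQ/Q̄) ÷ (ΔI/Ī) = (-121.2/261.6) ÷ (-15770/44585) = 1.310.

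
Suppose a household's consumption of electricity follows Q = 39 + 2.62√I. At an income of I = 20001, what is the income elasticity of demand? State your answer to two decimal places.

At I = 20001: Q = 409.533.
dQ/dI = 2.62/(2√I) = 0.00926287 at this income.
η = (dQ/dI)·(I/Q) = 0.00926287 × (20001/409.533) = 0.45.

0.45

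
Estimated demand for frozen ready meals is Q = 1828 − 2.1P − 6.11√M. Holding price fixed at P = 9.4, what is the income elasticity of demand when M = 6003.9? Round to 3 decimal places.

-0.177

At P = 9.4, M = 6003.9: Q = 1334.828.
Holding P constant, ∂Q/∂M = -6.11/(2√M) = -0.0394271.
η_M = (∂Q/∂M)·(M/Q) = -0.0394271 × (6003.9/1334.828) = -0.177.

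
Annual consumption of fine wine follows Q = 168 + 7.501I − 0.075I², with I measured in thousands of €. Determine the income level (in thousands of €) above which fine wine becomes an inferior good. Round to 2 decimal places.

dQ/dI = 7.501 − 0.15I.
The good is inferior where dQ/dI < 0. Setting dQ/dI = 0 gives I = 7.501 / 0.15 = 50.01.

50.01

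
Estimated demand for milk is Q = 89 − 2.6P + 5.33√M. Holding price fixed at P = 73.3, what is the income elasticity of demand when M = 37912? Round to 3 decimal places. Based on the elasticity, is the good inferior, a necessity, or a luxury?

At P = 73.3, M = 37912: Q = 936.225.
Holding P constant, ∂Q/∂M = 5.33/(2√M) = 0.013687.
η_M = (∂Q/∂M)·(M/Q) = 0.013687 × (37912/936.225) = 0.554.
Since 0 < η < 1, this is a necessity.

0.554 (necessity)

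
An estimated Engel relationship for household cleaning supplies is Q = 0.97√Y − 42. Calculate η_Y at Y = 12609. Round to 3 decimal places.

At Y = 12609: Q = 66.921.
dQ/dY = 0.97/(2√Y) = 0.00431918 at this income.
η = (dQ/dY)·(Y/Q) = 0.00431918 × (12609/66.921) = 0.814.

0.814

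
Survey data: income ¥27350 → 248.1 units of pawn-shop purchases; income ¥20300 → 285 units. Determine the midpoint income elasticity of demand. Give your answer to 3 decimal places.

ΔQ = 285 − 248.1 = 36.9; midpoint Q̄ = (248.1 + 285)/2 = 266.55.
ΔI = 20300 − 27350 = -7050; midpoint Ī = (27350 + 20300)/2 = 23825.
η = (ΔQ/Q̄) ÷ (ΔI/Ī) = (36.9/266.55) ÷ (-7050/23825) = -0.468.

-0.468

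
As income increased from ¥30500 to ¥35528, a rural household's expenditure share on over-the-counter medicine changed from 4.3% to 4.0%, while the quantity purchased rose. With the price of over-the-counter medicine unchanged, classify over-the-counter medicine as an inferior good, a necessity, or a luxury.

Quantity rises but the budget share falls as income rises, so 0 < η < 1.

necessity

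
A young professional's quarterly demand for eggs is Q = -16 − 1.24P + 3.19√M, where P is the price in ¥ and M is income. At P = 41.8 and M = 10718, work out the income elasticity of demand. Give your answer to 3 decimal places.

At P = 41.8, M = 10718: Q = 262.422.
Holding P constant, ∂Q/∂M = 3.19/(2√M) = 0.0154065.
η_M = (∂Q/∂M)·(M/Q) = 0.0154065 × (10718/262.422) = 0.629.

0.629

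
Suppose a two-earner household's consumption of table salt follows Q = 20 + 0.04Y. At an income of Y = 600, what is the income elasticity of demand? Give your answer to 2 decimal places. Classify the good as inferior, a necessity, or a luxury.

At Y = 600: Q = 44.000.
dQ/dY = 0.04.
η = (dQ/dY)·(Y/Q) = 0.04 × (600/44.000) = 0.55.
Since 0 < η < 1, the good is a necessity.

0.55 (necessity)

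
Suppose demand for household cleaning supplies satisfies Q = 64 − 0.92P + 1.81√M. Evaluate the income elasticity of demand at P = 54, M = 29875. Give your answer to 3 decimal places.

0.478

At P = 54, M = 29875: Q = 327.167.
Holding P constant, ∂Q/∂M = 1.81/(2√M) = 0.00523594.
η_M = (∂Q/∂M)·(M/Q) = 0.00523594 × (29875/327.167) = 0.478.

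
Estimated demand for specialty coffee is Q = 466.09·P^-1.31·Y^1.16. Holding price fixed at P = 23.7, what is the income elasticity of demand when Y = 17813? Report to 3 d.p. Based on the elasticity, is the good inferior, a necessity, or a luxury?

1.160 (luxury)

For a multiplicative demand Q = A·P^α·Y^β, the income elasticity is β everywhere.
Here β = 1.16, so η = 1.160.
Since η > 1, this is a luxury.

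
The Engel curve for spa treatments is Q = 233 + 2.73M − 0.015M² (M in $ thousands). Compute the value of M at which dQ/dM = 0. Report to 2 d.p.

dQ/dM = 2.73 − 0.03M.
The good is inferior where dQ/dM < 0. Setting dQ/dM = 0 gives M = 2.73 / 0.03 = 91.00.

91.00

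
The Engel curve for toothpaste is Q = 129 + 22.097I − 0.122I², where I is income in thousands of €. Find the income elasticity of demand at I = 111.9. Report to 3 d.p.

-0.542

At I = 111.9: Q = 1074.0179.
dQ/dI = 22.097 − 0.244I = -5.20660.
η = (dQ/dI)·(I/Q) = -5.20660 × (111.9/1074.0179) = -0.542.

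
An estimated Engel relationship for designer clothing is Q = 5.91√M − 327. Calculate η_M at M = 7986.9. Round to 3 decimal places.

At M = 7986.9: Q = 201.173.
dQ/dM = 5.91/(2√M) = 0.033065 at this income.
η = (dQ/dM)·(M/Q) = 0.033065 × (7986.9/201.173) = 1.313.

1.313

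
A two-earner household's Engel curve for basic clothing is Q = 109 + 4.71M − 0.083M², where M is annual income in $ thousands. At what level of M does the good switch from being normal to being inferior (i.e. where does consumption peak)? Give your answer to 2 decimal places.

28.37

dQ/dM = 4.71 − 0.166M.
The good is inferior where dQ/dM < 0. Setting dQ/dM = 0 gives M = 4.71 / 0.166 = 28.37.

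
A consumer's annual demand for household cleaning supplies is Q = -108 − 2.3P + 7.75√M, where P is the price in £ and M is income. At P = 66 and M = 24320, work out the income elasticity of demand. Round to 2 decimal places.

0.64

At P = 66, M = 24320: Q = 948.802.
Holding P constant, ∂Q/∂M = 7.75/(2√M) = 0.0248479.
η_M = (∂Q/∂M)·(M/Q) = 0.0248479 × (24320/948.802) = 0.64.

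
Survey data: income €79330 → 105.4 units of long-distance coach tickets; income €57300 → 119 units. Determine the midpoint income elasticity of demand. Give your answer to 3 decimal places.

-0.376

ΔQ = 119 − 105.4 = 13.6; midpoint Q̄ = (105.4 + 119)/2 = 112.2.
ΔI = 57300 − 79330 = -22030; midpoint Ī = (79330 + 57300)/2 = 68315.
η = (ΔQ/Q̄) ÷ (ΔI/Ī) = (13.6/112.2) ÷ (-22030/68315) = -0.376.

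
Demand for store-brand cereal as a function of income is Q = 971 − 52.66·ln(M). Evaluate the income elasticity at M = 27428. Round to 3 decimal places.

-0.122

At M = 27428: Q = 432.851.
dQ/dM = -52.66/M = -0.00191994 at this income.
η = (dQ/dM)·(M/Q) = -0.00191994 × (27428/432.851) = -0.122.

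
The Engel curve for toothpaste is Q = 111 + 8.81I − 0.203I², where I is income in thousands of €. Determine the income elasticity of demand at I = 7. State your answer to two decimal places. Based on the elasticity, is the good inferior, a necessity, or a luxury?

0.26 (necessity)

At I = 7: Q = 162.7230.
dQ/dI = 8.81 − 0.406I = 5.96800.
η = (dQ/dI)·(I/Q) = 5.96800 × (7/162.7230) = 0.26.
0 < η < 1 ⇒ necessity.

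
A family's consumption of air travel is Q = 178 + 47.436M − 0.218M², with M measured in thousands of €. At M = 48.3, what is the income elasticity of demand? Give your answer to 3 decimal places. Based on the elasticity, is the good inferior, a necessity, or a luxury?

At M = 48.3: Q = 1960.5888.
dQ/dM = 47.436 − 0.436M = 26.37720.
η = (dQ/dM)·(M/Q) = 26.37720 × (48.3/1960.5888) = 0.650.
0 < η < 1 ⇒ necessity.

0.650 (necessity)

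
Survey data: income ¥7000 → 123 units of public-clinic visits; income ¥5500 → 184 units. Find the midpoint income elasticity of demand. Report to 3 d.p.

-1.656

ΔQ = 184 − 123 = 61; midpoint Q̄ = (123 + 184)/2 = 153.5.
ΔI = 5500 − 7000 = -1500; midpoint Ī = (7000 + 5500)/2 = 6250.
η = (ΔQ/Q̄) ÷ (ΔI/Ī) = (61/153.5) ÷ (-1500/6250) = -1.656.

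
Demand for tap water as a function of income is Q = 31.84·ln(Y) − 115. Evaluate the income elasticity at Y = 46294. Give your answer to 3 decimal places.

At Y = 46294: Q = 227.050.
dQ/dY = 31.84/Y = 0.000687778 at this income.
η = (dQ/dY)·(Y/Q) = 0.000687778 × (46294/227.050) = 0.140.

0.140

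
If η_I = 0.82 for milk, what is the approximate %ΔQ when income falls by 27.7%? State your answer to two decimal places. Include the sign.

-22.71%

%ΔQ ≈ η × %ΔI = 0.82 × (-27.7%) = -22.71%.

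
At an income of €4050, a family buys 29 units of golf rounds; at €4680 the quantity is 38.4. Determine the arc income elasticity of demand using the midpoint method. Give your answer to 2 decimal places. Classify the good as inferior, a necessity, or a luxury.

ΔQ = 38.4 − 29 = 9.4; midpoint Q̄ = (29 + 38.4)/2 = 33.7.
ΔI = 4680 − 4050 = 630; midpoint Ī = (4050 + 4680)/2 = 4365.
η = (ΔQ/Q̄) ÷ (ΔI/Ī) = (9.4/33.7) ÷ (630/4365) = 1.93.
η > 1 ⇒ luxury.

1.93 (luxury)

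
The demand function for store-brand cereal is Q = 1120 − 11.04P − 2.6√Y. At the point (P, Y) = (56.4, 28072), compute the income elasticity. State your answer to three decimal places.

-3.529

At P = 56.4, Y = 28072: Q = 61.722.
Holding P constant, ∂Q/∂Y = -2.6/(2√Y) = -0.00775902.
η_Y = (∂Q/∂Y)·(Y/Q) = -0.00775902 × (28072/61.722) = -3.529.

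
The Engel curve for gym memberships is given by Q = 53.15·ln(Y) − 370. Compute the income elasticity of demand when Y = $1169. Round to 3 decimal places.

At Y = 1169: Q = 5.446.
dQ/dY = 53.15/Y = 0.0454662 at this income.
η = (dQ/dY)·(Y/Q) = 0.0454662 × (1169/5.446) = 9.759.

9.759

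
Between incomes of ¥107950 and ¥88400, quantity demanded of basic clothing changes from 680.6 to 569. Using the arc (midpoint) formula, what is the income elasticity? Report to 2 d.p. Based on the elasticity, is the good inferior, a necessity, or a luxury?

0.90 (necessity)

ΔQ = 569 − 680.6 = -111.6; midpoint Q̄ = (680.6 + 569)/2 = 624.8.
ΔI = 88400 − 107950 = -19550; midpoint Ī = (107950 + 88400)/2 = 98175.
η = (ΔQ/Q̄) ÷ (ΔI/Ī) = (-111.6/624.8) ÷ (-19550/98175) = 0.90.
0 < η < 1 ⇒ necessity.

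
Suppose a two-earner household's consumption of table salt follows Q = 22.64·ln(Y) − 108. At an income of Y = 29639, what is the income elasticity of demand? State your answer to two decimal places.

At Y = 29639: Q = 125.121.
dQ/dY = 22.64/Y = 0.000763858 at this income.
η = (dQ/dY)·(Y/Q) = 0.000763858 × (29639/125.121) = 0.18.

0.18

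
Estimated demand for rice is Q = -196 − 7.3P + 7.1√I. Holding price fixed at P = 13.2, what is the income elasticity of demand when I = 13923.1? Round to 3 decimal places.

At P = 13.2, I = 13923.1: Q = 545.413.
Holding P constant, ∂Q/∂I = 7.1/(2√I) = 0.0300857.
η_I = (∂Q/∂I)·(I/Q) = 0.0300857 × (13923.1/545.413) = 0.768.

0.768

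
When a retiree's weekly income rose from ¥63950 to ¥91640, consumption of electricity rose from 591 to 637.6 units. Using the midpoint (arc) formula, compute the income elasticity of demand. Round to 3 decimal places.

ΔQ = 637.6 − 591 = 46.6; midpoint Q̄ = (591 + 637.6)/2 = 614.3.
ΔI = 91640 − 63950 = 27690; midpoint Ī = (63950 + 91640)/2 = 77795.
η = (ΔQ/Q̄) ÷ (ΔI/Ī) = (46.6/614.3) ÷ (27690/77795) = 0.213.

0.213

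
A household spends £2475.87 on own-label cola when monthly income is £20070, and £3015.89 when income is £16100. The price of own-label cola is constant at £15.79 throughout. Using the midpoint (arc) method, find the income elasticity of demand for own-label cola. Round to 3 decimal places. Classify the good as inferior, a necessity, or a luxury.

-0.896 (inferior good)

With a constant price, Q₁ = 2475.87/15.79 = 156.800 and Q₂ = 3015.89/15.79 = 191.000 (equivalently, work directly with expenditure since P cancels).
Midpoint %ΔQ = (3015.89 − 2475.87)/2745.88 = 0.19667; midpoint %ΔI = (16100 − 20070)/18085 = -0.21952.
η = 0.19667 / -0.21952 = -0.896.
η < 0 ⇒ inferior good.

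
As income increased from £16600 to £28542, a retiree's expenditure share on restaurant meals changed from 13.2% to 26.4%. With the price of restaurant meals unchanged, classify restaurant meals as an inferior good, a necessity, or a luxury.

The budget share rises as income rises, so η > 1.

luxury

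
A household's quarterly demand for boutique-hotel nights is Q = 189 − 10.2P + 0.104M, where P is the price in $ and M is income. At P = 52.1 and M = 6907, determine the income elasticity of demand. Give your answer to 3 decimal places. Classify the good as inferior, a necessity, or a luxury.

At P = 52.1, M = 6907: Q = 375.908.
Holding P constant, ∂Q/∂M = 0.104.
η_M = (∂Q/∂M)·(M/Q) = 0.104 × (6907/375.908) = 1.911.
Since η > 1, this is a luxury.

1.911 (luxury)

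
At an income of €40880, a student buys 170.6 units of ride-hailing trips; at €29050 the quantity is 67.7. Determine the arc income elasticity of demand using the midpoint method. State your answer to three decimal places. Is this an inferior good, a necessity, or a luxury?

ΔQ = 67.7 − 170.6 = -102.9; midpoint Q̄ = (170.6 + 67.7)/2 = 119.15.
ΔI = 29050 − 40880 = -11830; midpoint Ī = (40880 + 29050)/2 = 34965.
η = (ΔQ/Q̄) ÷ (ΔI/Ī) = (-102.9/119.15) ÷ (-11830/34965) = 2.553.
η > 1 ⇒ luxury.

2.553 (luxury)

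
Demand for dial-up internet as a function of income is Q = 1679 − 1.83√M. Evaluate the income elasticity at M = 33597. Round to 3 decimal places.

At M = 33597: Q = 1343.570.
dQ/dM = -1.83/(2√M) = -0.00499196 at this income.
η = (dQ/dM)·(M/Q) = -0.00499196 × (33597/1343.570) = -0.125.

-0.125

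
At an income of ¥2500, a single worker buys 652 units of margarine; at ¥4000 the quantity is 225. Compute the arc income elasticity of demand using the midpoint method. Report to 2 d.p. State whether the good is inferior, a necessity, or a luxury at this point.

ΔQ = 225 − 652 = -427; midpoint Q̄ = (652 + 225)/2 = 438.5.
ΔI = 4000 − 2500 = 1500; midpoint Ī = (2500 + 4000)/2 = 3250.
η = (ΔQ/Q̄) ÷ (ΔI/Ī) = (-427/438.5) ÷ (1500/3250) = -2.11.
η < 0 ⇒ inferior good.

-2.11 (inferior good)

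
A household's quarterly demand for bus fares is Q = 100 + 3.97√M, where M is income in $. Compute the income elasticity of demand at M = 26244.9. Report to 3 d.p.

0.433

At M = 26244.9: Q = 743.151.
dQ/dM = 3.97/(2√M) = 0.0122529 at this income.
η = (dQ/dM)·(M/Q) = 0.0122529 × (26244.9/743.151) = 0.433.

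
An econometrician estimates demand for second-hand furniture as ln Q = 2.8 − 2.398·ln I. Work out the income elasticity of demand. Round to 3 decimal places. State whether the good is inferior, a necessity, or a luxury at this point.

-2.398 (inferior good)

In a log-linear demand, the coefficient on ln I is the income elasticity.
So η = -2.398.
η < 0 ⇒ inferior good.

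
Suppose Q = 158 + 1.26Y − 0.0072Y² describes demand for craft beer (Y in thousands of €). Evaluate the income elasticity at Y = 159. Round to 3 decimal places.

At Y = 159: Q = 176.3168.
dQ/dY = 1.26 − 0.0144Y = -1.02960.
η = (dQ/dY)·(Y/Q) = -1.02960 × (159/176.3168) = -0.928.

-0.928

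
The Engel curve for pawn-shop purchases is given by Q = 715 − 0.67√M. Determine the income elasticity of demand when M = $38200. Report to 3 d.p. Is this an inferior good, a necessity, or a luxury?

At M = 38200: Q = 584.050.
dQ/dM = -0.67/(2√M) = -0.00171401 at this income.
η = (dQ/dM)·(M/Q) = -0.00171401 × (38200/584.050) = -0.112.
Since η < 0, the good is an inferior good.

-0.112 (inferior good)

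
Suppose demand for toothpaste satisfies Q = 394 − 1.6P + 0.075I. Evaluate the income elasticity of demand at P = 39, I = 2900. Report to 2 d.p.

0.40

At P = 39, I = 2900: Q = 549.100.
Holding P constant, ∂Q/∂I = 0.075.
η_I = (∂Q/∂I)·(I/Q) = 0.075 × (2900/549.100) = 0.40.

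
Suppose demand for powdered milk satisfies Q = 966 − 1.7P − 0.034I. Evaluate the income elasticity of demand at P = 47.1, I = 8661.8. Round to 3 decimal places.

-0.498

At P = 47.1, I = 8661.8: Q = 591.429.
Holding P constant, ∂Q/∂I = −0.034.
η_I = (∂Q/∂I)·(I/Q) = -0.034 × (8661.8/591.429) = -0.498.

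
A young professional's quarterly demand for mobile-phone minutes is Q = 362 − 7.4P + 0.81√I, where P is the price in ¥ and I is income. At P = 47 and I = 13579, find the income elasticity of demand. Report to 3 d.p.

At P = 47, I = 13579: Q = 108.588.
Holding P constant, ∂Q/∂I = 0.81/(2√I) = 0.00347553.
η_I = (∂Q/∂I)·(I/Q) = 0.00347553 × (13579/108.588) = 0.435.

0.435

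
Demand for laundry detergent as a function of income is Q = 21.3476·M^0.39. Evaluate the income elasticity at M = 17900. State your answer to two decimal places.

For Q = A·M^β the income elasticity is constant and equal to β.
Here β = 0.39, so η = 0.39.

0.39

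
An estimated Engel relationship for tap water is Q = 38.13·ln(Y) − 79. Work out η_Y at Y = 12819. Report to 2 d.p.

At Y = 12819: Q = 281.660.
dQ/dY = 38.13/Y = 0.00297449 at this income.
η = (dQ/dY)·(Y/Q) = 0.00297449 × (12819/281.660) = 0.14.

0.14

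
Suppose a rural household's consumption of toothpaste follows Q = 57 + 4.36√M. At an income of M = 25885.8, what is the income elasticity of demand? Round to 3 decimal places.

0.462

At M = 25885.8: Q = 758.483.
dQ/dM = 4.36/(2√M) = 0.0135496 at this income.
η = (dQ/dM)·(M/Q) = 0.0135496 × (25885.8/758.483) = 0.462.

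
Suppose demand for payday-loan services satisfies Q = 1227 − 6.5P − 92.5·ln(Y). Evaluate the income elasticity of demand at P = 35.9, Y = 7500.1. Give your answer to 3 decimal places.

-0.550

At P = 35.9, Y = 7500.1: Q = 168.303.
Holding P constant, ∂Q/∂Y = -92.5/Y = -0.0123332.
η_Y = (∂Q/∂Y)·(Y/Q) = -0.0123332 × (7500.1/168.303) = -0.550.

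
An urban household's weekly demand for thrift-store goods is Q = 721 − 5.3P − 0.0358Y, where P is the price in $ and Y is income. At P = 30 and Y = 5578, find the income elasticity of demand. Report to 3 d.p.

At P = 30, Y = 5578: Q = 362.308.
Holding P constant, ∂Q/∂Y = −0.0358.
η_Y = (∂Q/∂Y)·(Y/Q) = -0.0358 × (5578/362.308) = -0.551.

-0.551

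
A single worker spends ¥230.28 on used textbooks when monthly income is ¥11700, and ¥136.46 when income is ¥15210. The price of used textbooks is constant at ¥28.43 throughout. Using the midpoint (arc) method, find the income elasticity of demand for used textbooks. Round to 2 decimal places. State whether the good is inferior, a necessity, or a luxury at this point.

-1.96 (inferior good)

With a constant price, Q₁ = 230.28/28.43 = 8.100 and Q₂ = 136.46/28.43 = 4.800 (equivalently, work directly with expenditure since P cancels).
Midpoint %ΔQ = (136.46 − 230.28)/183.37 = -0.51164; midpoint %ΔI = (15210 − 11700)/13455 = 0.26087.
η = -0.51164 / 0.26087 = -1.96.
η < 0 ⇒ inferior good.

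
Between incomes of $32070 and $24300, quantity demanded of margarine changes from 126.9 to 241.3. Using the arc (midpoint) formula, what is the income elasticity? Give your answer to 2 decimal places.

ΔQ = 241.3 − 126.9 = 114.4; midpoint Q̄ = (126.9 + 241.3)/2 = 184.1.
ΔI = 24300 − 32070 = -7770; midpoint Ī = (32070 + 24300)/2 = 28185.
η = (ΔQ/Q̄) ÷ (ΔI/Ī) = (114.4/184.1) ÷ (-7770/28185) = -2.25.

-2.25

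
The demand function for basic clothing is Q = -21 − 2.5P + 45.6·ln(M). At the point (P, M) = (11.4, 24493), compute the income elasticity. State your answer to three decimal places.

0.111

At P = 11.4, M = 24493: Q = 411.340.
Holding P constant, ∂Q/∂M = 45.6/M = 0.00186176.
η_M = (∂Q/∂M)·(M/Q) = 0.00186176 × (24493/411.340) = 0.111.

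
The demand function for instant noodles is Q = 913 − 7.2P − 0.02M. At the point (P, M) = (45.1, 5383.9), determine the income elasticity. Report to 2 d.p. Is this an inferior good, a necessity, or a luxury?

-0.22 (inferior good)

At P = 45.1, M = 5383.9: Q = 480.602.
Holding P constant, ∂Q/∂M = −0.02.
η_M = (∂Q/∂M)·(M/Q) = -0.02 × (5383.9/480.602) = -0.22.
Since η < 0, this is an inferior good.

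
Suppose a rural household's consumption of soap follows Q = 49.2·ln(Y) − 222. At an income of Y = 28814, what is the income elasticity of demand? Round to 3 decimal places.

0.174

At Y = 28814: Q = 283.216.
dQ/dY = 49.2/Y = 0.0017075 at this income.
η = (dQ/dY)·(Y/Q) = 0.0017075 × (28814/283.216) = 0.174.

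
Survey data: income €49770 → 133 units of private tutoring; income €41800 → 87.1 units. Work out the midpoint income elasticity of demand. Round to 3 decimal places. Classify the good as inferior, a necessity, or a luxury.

ΔQ = 87.1 − 133 = -45.9; midpoint Q̄ = (133 + 87.1)/2 = 110.05.
ΔI = 41800 − 49770 = -7970; midpoint Ī = (49770 + 41800)/2 = 45785.
η = (ΔQ/Q̄) ÷ (ΔI/Ī) = (-45.9/110.05) ÷ (-7970/45785) = 2.396.
η > 1 ⇒ luxury.

2.396 (luxury)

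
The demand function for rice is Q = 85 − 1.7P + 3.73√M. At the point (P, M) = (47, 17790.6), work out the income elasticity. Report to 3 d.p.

At P = 47, M = 17790.6: Q = 502.613.
Holding P constant, ∂Q/∂M = 3.73/(2√M) = 0.0139825.
η_M = (∂Q/∂M)·(M/Q) = 0.0139825 × (17790.6/502.613) = 0.495.

0.495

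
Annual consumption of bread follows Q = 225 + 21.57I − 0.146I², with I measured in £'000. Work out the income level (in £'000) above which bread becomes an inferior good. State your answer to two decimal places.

dQ/dI = 21.57 − 0.292I.
The good is inferior where dQ/dI < 0. Setting dQ/dI = 0 gives I = 21.57 / 0.292 = 73.87.

73.87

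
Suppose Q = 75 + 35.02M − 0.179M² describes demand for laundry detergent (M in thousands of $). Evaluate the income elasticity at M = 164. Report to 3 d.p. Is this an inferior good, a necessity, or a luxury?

-3.870 (inferior good)

At M = 164: Q = 1003.8960.
dQ/dM = 35.02 − 0.358M = -23.69200.
η = (dQ/dM)·(M/Q) = -23.69200 × (164/1003.8960) = -3.870.
η < 0 ⇒ inferior good.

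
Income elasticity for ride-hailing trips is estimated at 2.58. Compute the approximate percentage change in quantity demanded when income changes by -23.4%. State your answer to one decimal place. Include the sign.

-60.4%

%ΔQ ≈ η × %ΔI = 2.58 × (-23.4%) = -60.4%.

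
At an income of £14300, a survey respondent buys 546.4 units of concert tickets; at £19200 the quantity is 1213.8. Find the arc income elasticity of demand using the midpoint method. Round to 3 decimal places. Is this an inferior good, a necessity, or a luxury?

2.592 (luxury)

ΔQ = 1213.8 − 546.4 = 667.4; midpoint Q̄ = (546.4 + 1213.8)/2 = 880.1.
ΔI = 19200 − 14300 = 4900; midpoint Ī = (14300 + 19200)/2 = 16750.
η = (ΔQ/Q̄) ÷ (ΔI/Ī) = (667.4/880.1) ÷ (4900/16750) = 2.592.
η > 1 ⇒ luxury.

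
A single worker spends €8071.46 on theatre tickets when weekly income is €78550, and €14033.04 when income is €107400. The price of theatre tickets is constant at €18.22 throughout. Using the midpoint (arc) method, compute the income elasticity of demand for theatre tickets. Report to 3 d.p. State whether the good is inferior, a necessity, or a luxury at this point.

With a constant price, Q₁ = 8071.46/18.22 = 443.000 and Q₂ = 14033.04/18.22 = 770.200 (equivalently, work directly with expenditure since P cancels).
Midpoint %ΔQ = (14033.04 − 8071.46)/11052.25 = 0.53940; midpoint %ΔI = (107400 − 78550)/92975 = 0.31030.
η = 0.53940 / 0.31030 = 1.738.
η > 1 ⇒ luxury.

1.738 (luxury)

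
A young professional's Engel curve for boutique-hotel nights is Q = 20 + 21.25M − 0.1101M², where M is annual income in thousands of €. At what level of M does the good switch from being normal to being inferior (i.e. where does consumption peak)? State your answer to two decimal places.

dQ/dM = 21.25 − 0.2202M.
The good is inferior where dQ/dM < 0. Setting dQ/dM = 0 gives M = 21.25 / 0.2202 = 96.50.

96.50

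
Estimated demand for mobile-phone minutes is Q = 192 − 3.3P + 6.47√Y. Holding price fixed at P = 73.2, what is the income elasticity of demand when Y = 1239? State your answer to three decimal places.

0.639

At P = 73.2, Y = 1239: Q = 178.180.
Holding P constant, ∂Q/∂Y = 6.47/(2√Y) = 0.0919049.
η_Y = (∂Q/∂Y)·(Y/Q) = 0.0919049 × (1239/178.180) = 0.639.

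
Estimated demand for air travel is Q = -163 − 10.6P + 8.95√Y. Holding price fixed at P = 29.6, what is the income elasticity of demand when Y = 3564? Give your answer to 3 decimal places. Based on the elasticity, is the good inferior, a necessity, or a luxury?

At P = 29.6, Y = 3564: Q = 57.548.
Holding P constant, ∂Q/∂Y = 8.95/(2√Y) = 0.0749591.
η_Y = (∂Q/∂Y)·(Y/Q) = 0.0749591 × (3564/57.548) = 4.642.
Since η > 1, this is a luxury.

4.642 (luxury)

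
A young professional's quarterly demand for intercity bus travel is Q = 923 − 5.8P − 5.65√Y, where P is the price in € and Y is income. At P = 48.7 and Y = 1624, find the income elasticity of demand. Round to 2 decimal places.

At P = 48.7, Y = 1624: Q = 412.851.
Holding P constant, ∂Q/∂Y = -5.65/(2√Y) = -0.0701012.
η_Y = (∂Q/∂Y)·(Y/Q) = -0.0701012 × (1624/412.851) = -0.28.

-0.28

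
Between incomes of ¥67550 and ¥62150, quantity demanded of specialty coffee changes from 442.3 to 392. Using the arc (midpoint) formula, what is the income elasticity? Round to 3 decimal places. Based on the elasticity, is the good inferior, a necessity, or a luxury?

1.448 (luxury)

ΔQ = 392 − 442.3 = -50.3; midpoint Q̄ = (442.3 + 392)/2 = 417.15.
ΔI = 62150 − 67550 = -5400; midpoint Ī = (67550 + 62150)/2 = 64850.
η = (ΔQ/Q̄) ÷ (ΔI/Ī) = (-50.3/417.15) ÷ (-5400/64850) = 1.448.
η > 1 ⇒ luxury.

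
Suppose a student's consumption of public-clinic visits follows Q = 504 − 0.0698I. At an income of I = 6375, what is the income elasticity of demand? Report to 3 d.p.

At I = 6375: Q = 59.025.
dQ/dI = −0.0698.
η = (dQ/dI)·(I/Q) = -0.0698 × (6375/59.025) = -7.539.

-7.539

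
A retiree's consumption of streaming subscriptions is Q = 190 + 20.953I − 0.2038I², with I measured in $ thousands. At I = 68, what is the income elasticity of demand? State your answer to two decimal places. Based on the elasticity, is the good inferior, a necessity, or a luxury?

At I = 68: Q = 672.4328.
dQ/dI = 20.953 − 0.4076I = -6.76380.
η = (dQ/dI)·(I/Q) = -6.76380 × (68/672.4328) = -0.68.
η < 0 ⇒ inferior good.

-0.68 (inferior good)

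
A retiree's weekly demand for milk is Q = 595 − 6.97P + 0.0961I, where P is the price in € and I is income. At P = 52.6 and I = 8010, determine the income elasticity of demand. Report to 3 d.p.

At P = 52.6, I = 8010: Q = 998.139.
Holding P constant, ∂Q/∂I = 0.0961.
η_I = (∂Q/∂I)·(I/Q) = 0.0961 × (8010/998.139) = 0.771.

0.771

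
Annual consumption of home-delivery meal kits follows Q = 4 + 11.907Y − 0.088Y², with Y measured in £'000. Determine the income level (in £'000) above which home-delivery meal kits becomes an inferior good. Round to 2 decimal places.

dQ/dY = 11.907 − 0.176Y.
The good is inferior where dQ/dY < 0. Setting dQ/dY = 0 gives Y = 11.907 / 0.176 = 67.65.

67.65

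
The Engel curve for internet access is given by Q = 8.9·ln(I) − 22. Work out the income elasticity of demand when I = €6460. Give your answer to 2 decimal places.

At I = 6460: Q = 56.083.
dQ/dI = 8.9/I = 0.00137771 at this income.
η = (dQ/dI)·(I/Q) = 0.00137771 × (6460/56.083) = 0.16.

0.16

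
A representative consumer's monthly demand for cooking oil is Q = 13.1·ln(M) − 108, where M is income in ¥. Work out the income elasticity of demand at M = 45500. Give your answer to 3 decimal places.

0.403

At M = 45500: Q = 32.504.
dQ/dM = 13.1/M = 0.000287912 at this income.
η = (dQ/dM)·(M/Q) = 0.000287912 × (45500/32.504) = 0.403.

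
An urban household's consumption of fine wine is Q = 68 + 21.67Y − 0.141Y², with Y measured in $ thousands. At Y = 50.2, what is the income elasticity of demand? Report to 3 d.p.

At Y = 50.2: Q = 800.5084.
dQ/dY = 21.67 − 0.282Y = 7.51360.
η = (dQ/dY)·(Y/Q) = 7.51360 × (50.2/800.5084) = 0.471.

0.471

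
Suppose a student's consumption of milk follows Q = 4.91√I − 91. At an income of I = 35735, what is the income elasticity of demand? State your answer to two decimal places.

0.55

At I = 35735: Q = 837.172.
dQ/dI = 4.91/(2√I) = 0.0129869 at this income.
η = (dQ/dI)·(I/Q) = 0.0129869 × (35735/837.172) = 0.55.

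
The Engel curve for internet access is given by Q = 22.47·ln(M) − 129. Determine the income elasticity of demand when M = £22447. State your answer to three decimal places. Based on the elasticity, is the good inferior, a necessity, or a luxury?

0.234 (necessity)

At M = 22447: Q = 96.125.
dQ/dM = 22.47/M = 0.00100102 at this income.
η = (dQ/dM)·(M/Q) = 0.00100102 × (22447/96.125) = 0.234.
Since 0 < η < 1, the good is a necessity.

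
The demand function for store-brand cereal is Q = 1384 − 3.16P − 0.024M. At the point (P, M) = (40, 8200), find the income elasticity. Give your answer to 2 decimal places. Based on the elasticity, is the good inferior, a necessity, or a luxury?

-0.19 (inferior good)

At P = 40, M = 8200: Q = 1060.800.
Holding P constant, ∂Q/∂M = −0.024.
η_M = (∂Q/∂M)·(M/Q) = -0.024 × (8200/1060.800) = -0.19.
Since η < 0, this is an inferior good.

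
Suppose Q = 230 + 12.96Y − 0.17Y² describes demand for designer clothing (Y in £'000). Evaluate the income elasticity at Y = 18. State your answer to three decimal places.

At Y = 18: Q = 408.2000.
dQ/dY = 12.96 − 0.34Y = 6.84000.
η = (dQ/dY)·(Y/Q) = 6.84000 × (18/408.2000) = 0.302.

0.302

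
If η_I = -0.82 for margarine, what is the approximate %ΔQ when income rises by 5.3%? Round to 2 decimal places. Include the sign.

%ΔQ ≈ η × %ΔI = -0.82 × 5.3% = -4.35%.

-4.35%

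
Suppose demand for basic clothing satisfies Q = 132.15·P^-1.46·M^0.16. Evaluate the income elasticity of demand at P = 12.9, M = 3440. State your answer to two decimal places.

For a multiplicative demand Q = A·P^α·M^β, the income elasticity is β everywhere.
Here β = 0.16, so η = 0.16.

0.16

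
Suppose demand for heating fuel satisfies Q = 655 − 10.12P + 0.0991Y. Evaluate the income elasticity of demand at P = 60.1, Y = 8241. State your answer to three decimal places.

At P = 60.1, Y = 8241: Q = 863.471.
Holding P constant, ∂Q/∂Y = 0.0991.
η_Y = (∂Q/∂Y)·(Y/Q) = 0.0991 × (8241/863.471) = 0.946.

0.946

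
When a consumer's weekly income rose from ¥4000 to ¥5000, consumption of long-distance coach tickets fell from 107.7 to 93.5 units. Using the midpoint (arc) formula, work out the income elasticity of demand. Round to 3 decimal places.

-0.635

ΔQ = 93.5 − 107.7 = -14.2; midpoint Q̄ = (107.7 + 93.5)/2 = 100.6.
ΔI = 5000 − 4000 = 1000; midpoint Ī = (4000 + 5000)/2 = 4500.
η = (ΔQ/Q̄) ÷ (ΔI/Ī) = (-14.2/100.6) ÷ (1000/4500) = -0.635.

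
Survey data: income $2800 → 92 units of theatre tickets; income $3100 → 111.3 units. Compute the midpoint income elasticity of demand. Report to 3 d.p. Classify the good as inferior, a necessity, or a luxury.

ΔQ = 111.3 − 92 = 19.3; midpoint Q̄ = (92 + 111.3)/2 = 101.65.
ΔI = 3100 − 2800 = 300; midpoint Ī = (2800 + 3100)/2 = 2950.
η = (ΔQ/Q̄) ÷ (ΔI/Ī) = (19.3/101.65) ÷ (300/2950) = 1.867.
η > 1 ⇒ luxury.

1.867 (luxury)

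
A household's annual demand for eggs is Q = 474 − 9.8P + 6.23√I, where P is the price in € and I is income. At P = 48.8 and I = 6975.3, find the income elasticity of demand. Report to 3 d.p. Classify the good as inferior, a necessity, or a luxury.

0.504 (necessity)

At P = 48.8, I = 6975.3: Q = 516.079.
Holding P constant, ∂Q/∂I = 6.23/(2√I) = 0.0372972.
η_I = (∂Q/∂I)·(I/Q) = 0.0372972 × (6975.3/516.079) = 0.504.
Since 0 < η < 1, this is a necessity.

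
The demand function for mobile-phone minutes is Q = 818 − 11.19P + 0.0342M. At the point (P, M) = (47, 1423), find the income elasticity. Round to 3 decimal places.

0.143

At P = 47, M = 1423: Q = 340.737.
Holding P constant, ∂Q/∂M = 0.0342.
η_M = (∂Q/∂M)·(M/Q) = 0.0342 × (1423/340.737) = 0.143.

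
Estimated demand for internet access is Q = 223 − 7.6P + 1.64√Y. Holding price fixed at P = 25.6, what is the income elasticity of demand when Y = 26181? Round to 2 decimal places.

0.45

At P = 25.6, Y = 26181: Q = 293.801.
Holding P constant, ∂Q/∂Y = 1.64/(2√Y) = 0.00506781.
η_Y = (∂Q/∂Y)·(Y/Q) = 0.00506781 × (26181/293.801) = 0.45.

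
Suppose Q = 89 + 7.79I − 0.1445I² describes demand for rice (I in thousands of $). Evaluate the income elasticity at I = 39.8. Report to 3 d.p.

-0.868

At I = 39.8: Q = 170.1482.
dQ/dI = 7.79 − 0.289I = -3.71220.
η = (dQ/dI)·(I/Q) = -3.71220 × (39.8/170.1482) = -0.868.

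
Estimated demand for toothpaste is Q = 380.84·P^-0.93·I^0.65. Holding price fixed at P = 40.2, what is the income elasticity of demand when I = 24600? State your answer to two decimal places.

0.65

For a multiplicative demand Q = A·P^α·I^β, the income elasticity is β everywhere.
Here β = 0.65, so η = 0.65.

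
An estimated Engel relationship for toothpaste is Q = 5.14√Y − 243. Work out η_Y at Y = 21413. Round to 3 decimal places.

At Y = 21413: Q = 509.146.
dQ/dY = 5.14/(2√Y) = 0.0175628 at this income.
η = (dQ/dY)·(Y/Q) = 0.0175628 × (21413/509.146) = 0.739.

0.739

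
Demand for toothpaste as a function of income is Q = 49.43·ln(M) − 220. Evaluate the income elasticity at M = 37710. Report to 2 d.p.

0.16

At M = 37710: Q = 300.878.
dQ/dM = 49.43/M = 0.00131079 at this income.
η = (dQ/dM)·(M/Q) = 0.00131079 × (37710/300.878) = 0.16.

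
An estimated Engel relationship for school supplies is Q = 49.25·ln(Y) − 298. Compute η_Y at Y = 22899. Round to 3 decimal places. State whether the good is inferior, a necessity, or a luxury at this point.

0.251 (necessity)

At Y = 22899: Q = 196.413.
dQ/dY = 49.25/Y = 0.00215075 at this income.
η = (dQ/dY)·(Y/Q) = 0.00215075 × (22899/196.413) = 0.251.
Since 0 < η < 1, the good is a necessity.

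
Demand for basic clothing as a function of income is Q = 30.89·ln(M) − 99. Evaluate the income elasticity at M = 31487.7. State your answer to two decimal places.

0.14

At M = 31487.7: Q = 220.939.
dQ/dM = 30.89/M = 0.000981018 at this income.
η = (dQ/dM)·(M/Q) = 0.000981018 × (31487.7/220.939) = 0.14.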